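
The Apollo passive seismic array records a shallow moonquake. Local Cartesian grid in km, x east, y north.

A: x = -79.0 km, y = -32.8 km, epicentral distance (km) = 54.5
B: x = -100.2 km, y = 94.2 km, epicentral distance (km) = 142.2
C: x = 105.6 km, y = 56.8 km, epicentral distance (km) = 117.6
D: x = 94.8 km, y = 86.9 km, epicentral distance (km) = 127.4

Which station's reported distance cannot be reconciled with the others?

A

Solve using three stations at a time. Using B, C, D (subtract circle equations pairwise → linear system) gives (x, y) ≈ (4.0, -2.5).
Distances from that point to each station vs reported:
  A: calculated 88.4 vs reported 54.5 → residual 33.9 km
  B: calculated 142.2 vs reported 142.2 → residual 0.0 km
  C: calculated 117.6 vs reported 117.6 → residual 0.0 km
  D: calculated 127.4 vs reported 127.4 → residual 0.0 km
B, C, D are mutually consistent (residuals ≈ 0); A is off by 33.9 km.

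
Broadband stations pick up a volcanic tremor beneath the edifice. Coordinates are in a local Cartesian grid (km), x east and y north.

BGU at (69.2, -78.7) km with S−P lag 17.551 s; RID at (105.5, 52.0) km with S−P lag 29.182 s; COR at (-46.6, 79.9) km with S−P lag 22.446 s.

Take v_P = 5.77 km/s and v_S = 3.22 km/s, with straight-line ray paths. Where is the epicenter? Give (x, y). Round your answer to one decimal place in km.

Distance from S−P lag: d = Δt · v_P v_S / (v_P − v_S) = Δt · (5.77·3.22)/(5.77−3.22) ≈ 7.2860·Δt.
So d_BGU = 127.88, d_RID = 212.62, d_COR = 163.54 km.
Circle about each station: (x − 69.2)² + (y + 78.7)² = 127.88²; (x − 105.5)² + (y − 52.0)² = 212.62²; (x + 46.6)² + (y − 79.9)² = 163.54².
Subtracting the BGU equation from the RID and COR equations removes the quadratic terms:
72.6 x + 261.4 y = -26002.05
-231.6 x + 317.2 y = -12818.80
Solving the 2×2 system: x ≈ -58.6, y ≈ -83.2 km.

-58.6 km east, -83.2 km north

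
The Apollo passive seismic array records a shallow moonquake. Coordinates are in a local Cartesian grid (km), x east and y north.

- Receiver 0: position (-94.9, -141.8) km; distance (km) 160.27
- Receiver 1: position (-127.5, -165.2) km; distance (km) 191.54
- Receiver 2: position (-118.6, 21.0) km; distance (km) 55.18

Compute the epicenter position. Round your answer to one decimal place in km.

Circle about each station: (x + 94.9)² + (y + 141.8)² = 160.27²; (x + 127.5)² + (y + 165.2)² = 191.54²; (x + 118.6)² + (y − 21.0)² = 55.18².
Subtracting pairs of circle equations eliminates x²+y² and gives linear equations (the radical axes):
-65.2 x − 46.8 y = 3432.94
-47.4 x + 325.6 y = 8035.35
Solving the 2×2 system: x ≈ -63.7, y ≈ 15.4 km.

x ≈ -63.7 km, y ≈ 15.4 km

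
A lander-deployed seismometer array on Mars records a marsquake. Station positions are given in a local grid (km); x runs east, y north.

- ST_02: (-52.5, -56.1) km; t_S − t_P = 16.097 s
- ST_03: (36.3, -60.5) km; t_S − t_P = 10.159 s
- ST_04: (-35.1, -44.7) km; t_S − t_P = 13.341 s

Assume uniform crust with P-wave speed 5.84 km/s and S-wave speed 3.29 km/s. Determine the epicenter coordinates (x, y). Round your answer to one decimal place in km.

Distance from S−P lag: d = Δt · v_P v_S / (v_P − v_S) = Δt · (5.84·3.29)/(5.84−3.29) ≈ 7.5347·Δt.
So d_ST_02 = 121.29, d_ST_03 = 76.55, d_ST_04 = 100.52 km.
Circle about each station: (x + 52.5)² + (y + 56.1)² = 121.29²; (x − 36.3)² + (y + 60.5)² = 76.55²; (x + 35.1)² + (y + 44.7)² = 100.52².
Subtracting the ST_02 equation from the ST_03 and ST_04 equations removes the quadratic terms:
177.6 x − 8.8 y = 7925.84
34.8 x + 22.8 y = 1933.63
Solving the 2×2 system: x ≈ 45.4, y ≈ 15.5 km.
Check against ST_02 (with the unrounded x, y): √((x + 52.5)²+(y + 56.1)²) = 121.30 ≈ 121.29 km. ✓

x ≈ 45.4 km, y ≈ 15.5 km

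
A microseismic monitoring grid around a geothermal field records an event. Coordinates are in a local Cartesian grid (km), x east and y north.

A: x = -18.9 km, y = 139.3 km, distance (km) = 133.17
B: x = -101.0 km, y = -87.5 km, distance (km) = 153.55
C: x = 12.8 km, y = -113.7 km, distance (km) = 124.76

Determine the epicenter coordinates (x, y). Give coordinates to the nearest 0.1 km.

(16.8, 11.0)

Circle about each station: (x + 18.9)² + (y − 139.3)² = 133.17²; (x + 101.0)² + (y + 87.5)² = 153.55²; (x − 12.8)² + (y + 113.7)² = 124.76².
Subtracting the A equation from the B and C equations removes the quadratic terms:
-164.2 x − 453.6 y = -7747.80
63.4 x − 506.0 y = -4500.98
Solving the 2×2 system: x ≈ 16.8, y ≈ 11.0 km.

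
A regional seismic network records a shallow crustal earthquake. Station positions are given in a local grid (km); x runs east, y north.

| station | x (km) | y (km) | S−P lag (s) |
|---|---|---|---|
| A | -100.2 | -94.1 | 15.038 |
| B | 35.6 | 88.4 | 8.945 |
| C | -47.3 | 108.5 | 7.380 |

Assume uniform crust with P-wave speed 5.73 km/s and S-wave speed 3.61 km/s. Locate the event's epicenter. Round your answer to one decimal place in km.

x ≈ -35.3 km, y ≈ 37.5 km

Distance from S−P lag: d = Δt · v_P v_S / (v_P − v_S) = Δt · (5.73·3.61)/(5.73−3.61) ≈ 9.7572·Δt.
So d_A = 146.73, d_B = 87.28, d_C = 72.01 km.
Circle about each station: (x + 100.2)² + (y + 94.1)² = 146.73²; (x − 35.6)² + (y − 88.4)² = 87.28²; (x + 47.3)² + (y − 108.5)² = 72.01².
Subtracting pairs of circle equations eliminates x²+y² and gives linear equations (the radical axes):
271.6 x + 365.0 y = 4098.96
105.8 x + 405.2 y = 11458.94
Solving the 2×2 system: x ≈ -35.3, y ≈ 37.5 km.
Check against A (with the unrounded x, y): √((x + 100.2)²+(y + 94.1)²) = 146.73 ≈ 146.73 km. ✓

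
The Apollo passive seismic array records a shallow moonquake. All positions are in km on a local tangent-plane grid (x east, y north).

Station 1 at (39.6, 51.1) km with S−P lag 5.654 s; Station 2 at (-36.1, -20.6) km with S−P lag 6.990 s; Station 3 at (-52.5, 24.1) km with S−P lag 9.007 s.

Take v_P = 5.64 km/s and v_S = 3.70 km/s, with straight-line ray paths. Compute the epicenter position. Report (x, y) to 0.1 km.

Distance from S−P lag: d = Δt · v_P v_S / (v_P − v_S) = Δt · (5.64·3.70)/(5.64−3.70) ≈ 10.7567·Δt.
So d_Station 1 = 60.82, d_Station 2 = 75.19, d_Station 3 = 96.89 km.
Circle about each station: (x − 39.6)² + (y − 51.1)² = 60.82²; (x + 36.1)² + (y + 20.6)² = 75.19²; (x + 52.5)² + (y − 24.1)² = 96.89².
Subtracting the Station 1 equation from the Station 2 and Station 3 equations removes the quadratic terms:
-151.4 x − 143.4 y = -4406.26
-184.2 x − 54.0 y = -6530.91
Solving the 2×2 system: x ≈ 38.3, y ≈ -9.7 km.

38.3 km east, -9.7 km north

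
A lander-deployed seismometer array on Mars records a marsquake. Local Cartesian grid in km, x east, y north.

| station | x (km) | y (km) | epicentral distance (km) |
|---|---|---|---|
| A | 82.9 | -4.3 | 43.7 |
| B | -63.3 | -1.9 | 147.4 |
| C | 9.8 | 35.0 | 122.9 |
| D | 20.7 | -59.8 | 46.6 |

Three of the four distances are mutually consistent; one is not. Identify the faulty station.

A

Solve using three stations at a time. Using B, C, D (subtract circle equations pairwise → linear system) gives (x, y) ≈ (64.7, -74.9).
Distances from that point to each station vs reported:
  A: calculated 72.9 vs reported 43.7 → residual 29.2 km
  B: calculated 147.4 vs reported 147.4 → residual 0.0 km
  C: calculated 122.9 vs reported 122.9 → residual 0.0 km
  D: calculated 46.5 vs reported 46.6 → residual 0.1 km
B, C, D are mutually consistent (residuals ≈ 0); A is off by 29.2 km.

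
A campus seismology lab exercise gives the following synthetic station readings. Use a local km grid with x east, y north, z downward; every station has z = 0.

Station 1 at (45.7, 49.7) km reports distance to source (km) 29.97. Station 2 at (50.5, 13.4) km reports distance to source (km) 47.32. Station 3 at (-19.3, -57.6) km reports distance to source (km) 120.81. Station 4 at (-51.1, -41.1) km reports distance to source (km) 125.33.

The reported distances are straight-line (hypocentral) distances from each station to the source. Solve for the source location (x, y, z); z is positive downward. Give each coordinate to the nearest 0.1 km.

Each station gives a sphere (x−x_i)² + (y−y_i)² + z² = d_i² (stations at z=0).
Subtracting the Station 1 sphere from Station 2 and Station 3: z² cancels, leaving linear equations in x and y:
9.6 x − 72.6 y = -3169.75
-130.0 x − 214.6 y = -14565.19
Solving: x ≈ 32.806, y ≈ 47.998 km (keep extra digits for the depth step; rounded: 32.8, 48.0).
Then from the Station 1 sphere: z² = 29.97² − (x − 45.7)² − (y − 49.7)² with x = 32.806, y = 47.998, so z ≈ 27.001 ≈ 27.0 km.
Check against Station 4 (with the unrounded solution): distance 125.33 ≈ 125.33 km. ✓

(32.8, 48.0, 27.0)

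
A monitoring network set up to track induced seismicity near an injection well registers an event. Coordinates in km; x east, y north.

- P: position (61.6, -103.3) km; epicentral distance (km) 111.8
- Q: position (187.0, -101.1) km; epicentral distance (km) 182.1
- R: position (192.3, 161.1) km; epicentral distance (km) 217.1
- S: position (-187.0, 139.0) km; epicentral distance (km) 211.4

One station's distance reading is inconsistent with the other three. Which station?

Solve using three stations at a time. Using P, Q, R (subtract circle equations pairwise → linear system) gives (x, y) ≈ (40.0, 6.4).
Distances from that point to each station vs reported:
  P: calculated 111.8 vs reported 111.8 → residual 0.0 km
  Q: calculated 182.1 vs reported 182.1 → residual 0.0 km
  R: calculated 217.1 vs reported 217.1 → residual 0.0 km
  S: calculated 262.9 vs reported 211.4 → residual 51.5 km
P, Q, R are mutually consistent (residuals ≈ 0); S is off by 51.5 km.

S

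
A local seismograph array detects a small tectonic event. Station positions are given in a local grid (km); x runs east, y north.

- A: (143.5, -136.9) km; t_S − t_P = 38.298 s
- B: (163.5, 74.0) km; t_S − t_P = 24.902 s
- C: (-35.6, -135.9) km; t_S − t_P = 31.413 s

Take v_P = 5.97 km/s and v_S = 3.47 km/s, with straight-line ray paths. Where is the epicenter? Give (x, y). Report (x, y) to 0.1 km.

-36.6 km east, 124.4 km north

Distance from S−P lag: d = Δt · v_P v_S / (v_P − v_S) = Δt · (5.97·3.47)/(5.97−3.47) ≈ 8.2864·Δt.
So d_A = 317.35, d_B = 206.35, d_C = 260.30 km.
Circle about each station: (x − 143.5)² + (y + 136.9)² = 317.35²; (x − 163.5)² + (y − 74.0)² = 206.35²; (x + 35.6)² + (y + 135.9)² = 260.30².
Subtracting the A equation from the B and C equations removes the quadratic terms:
40.0 x + 421.8 y = 51005.09
-358.2 x + 2.0 y = 13357.24
Solving the 2×2 system: x ≈ -36.6, y ≈ 124.4 km.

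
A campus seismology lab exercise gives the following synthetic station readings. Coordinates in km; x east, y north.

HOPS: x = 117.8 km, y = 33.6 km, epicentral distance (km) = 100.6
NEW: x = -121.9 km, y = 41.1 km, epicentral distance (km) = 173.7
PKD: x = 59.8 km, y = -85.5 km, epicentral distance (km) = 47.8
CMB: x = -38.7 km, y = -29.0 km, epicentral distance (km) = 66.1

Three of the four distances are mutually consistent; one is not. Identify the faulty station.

Solve using three stations at a time. Using NEW, PKD, CMB (subtract circle equations pairwise → linear system) gives (x, y) ≈ (20.5, -58.4).
Distances from that point to each station vs reported:
  HOPS: calculated 133.9 vs reported 100.6 → residual 33.3 km
  NEW: calculated 173.7 vs reported 173.7 → residual 0.0 km
  PKD: calculated 47.8 vs reported 47.8 → residual 0.0 km
  CMB: calculated 66.1 vs reported 66.1 → residual 0.0 km
NEW, PKD, CMB are mutually consistent (residuals ≈ 0); HOPS is off by 33.3 km.

HOPS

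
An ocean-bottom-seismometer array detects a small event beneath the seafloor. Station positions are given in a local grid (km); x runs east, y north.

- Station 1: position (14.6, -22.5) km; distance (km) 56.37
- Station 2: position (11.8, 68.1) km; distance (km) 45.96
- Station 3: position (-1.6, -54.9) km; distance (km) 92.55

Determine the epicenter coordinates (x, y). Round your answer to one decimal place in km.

(36.6, 29.4)

Circle about each station: (x − 14.6)² + (y + 22.5)² = 56.37²; (x − 11.8)² + (y − 68.1)² = 45.96²; (x + 1.6)² + (y + 54.9)² = 92.55².
Subtracting the Station 1 equation from the Station 2 and Station 3 equations removes the quadratic terms:
-5.6 x + 181.2 y = 5122.70
-32.4 x − 64.8 y = -3090.77
Solving the 2×2 system: x ≈ 36.6, y ≈ 29.4 km.
Check against Station 1 (with the unrounded x, y): √((x − 14.6)²+(y + 22.5)²) = 56.37 ≈ 56.37 km. ✓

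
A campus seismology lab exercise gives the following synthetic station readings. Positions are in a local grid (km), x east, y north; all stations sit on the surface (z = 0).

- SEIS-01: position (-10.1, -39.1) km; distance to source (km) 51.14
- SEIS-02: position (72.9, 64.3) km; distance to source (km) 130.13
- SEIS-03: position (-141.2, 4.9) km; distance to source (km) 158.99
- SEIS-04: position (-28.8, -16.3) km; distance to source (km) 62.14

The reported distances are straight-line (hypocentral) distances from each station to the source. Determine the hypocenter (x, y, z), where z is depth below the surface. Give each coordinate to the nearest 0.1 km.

Each station gives a sphere (x−x_i)² + (y−y_i)² + z² = d_i² (stations at z=0).
Subtracting the SEIS-01 sphere from SEIS-02 and SEIS-03: z² cancels, leaving linear equations in x and y:
166.0 x + 206.8 y = -6500.44
-262.2 x + 88.0 y = -4331.89
Solving: x ≈ 4.704, y ≈ -35.210 km (keep extra digits for the depth step; rounded: 4.7, -35.2).
Then from the SEIS-01 sphere: z² = 51.14² − (x + 10.1)² − (y + 39.1)² with x = 4.704, y = -35.210, so z ≈ 48.796 ≈ 48.8 km.

(4.7, -35.2, 48.8)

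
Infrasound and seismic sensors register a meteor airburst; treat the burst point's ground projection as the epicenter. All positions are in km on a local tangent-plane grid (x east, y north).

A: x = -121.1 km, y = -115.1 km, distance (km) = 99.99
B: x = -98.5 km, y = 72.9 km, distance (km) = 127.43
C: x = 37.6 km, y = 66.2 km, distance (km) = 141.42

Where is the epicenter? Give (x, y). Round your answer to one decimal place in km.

x ≈ -49.9 km, y ≈ -44.9 km

Circle about each station: (x + 121.1)² + (y + 115.1)² = 99.99²; (x + 98.5)² + (y − 72.9)² = 127.43²; (x − 37.6)² + (y − 66.2)² = 141.42².
Subtracting pairs of circle equations eliminates x²+y² and gives linear equations (the radical axes):
45.2 x + 376.0 y = -19136.96
317.4 x + 362.6 y = -32118.64
Solving the 2×2 system: x ≈ -49.9, y ≈ -44.9 km.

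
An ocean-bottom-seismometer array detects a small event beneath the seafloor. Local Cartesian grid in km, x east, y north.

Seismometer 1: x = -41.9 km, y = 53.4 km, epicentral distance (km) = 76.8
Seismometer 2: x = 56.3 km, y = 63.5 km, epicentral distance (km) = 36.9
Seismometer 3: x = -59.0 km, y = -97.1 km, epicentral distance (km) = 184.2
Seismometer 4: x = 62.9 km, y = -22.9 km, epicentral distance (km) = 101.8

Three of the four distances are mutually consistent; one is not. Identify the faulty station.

Solve using three stations at a time. Using Seismometer 2, Seismometer 3, Seismometer 4 (subtract circle equations pairwise → linear system) gives (x, y) ≈ (19.9, 69.4).
Distances from that point to each station vs reported:
  Seismometer 1: calculated 63.8 vs reported 76.8 → residual 13.0 km
  Seismometer 2: calculated 36.9 vs reported 36.9 → residual 0.0 km
  Seismometer 3: calculated 184.2 vs reported 184.2 → residual 0.0 km
  Seismometer 4: calculated 101.8 vs reported 101.8 → residual 0.0 km
Seismometer 2, Seismometer 3, Seismometer 4 are mutually consistent (residuals ≈ 0); Seismometer 1 is off by 13.0 km.

Seismometer 1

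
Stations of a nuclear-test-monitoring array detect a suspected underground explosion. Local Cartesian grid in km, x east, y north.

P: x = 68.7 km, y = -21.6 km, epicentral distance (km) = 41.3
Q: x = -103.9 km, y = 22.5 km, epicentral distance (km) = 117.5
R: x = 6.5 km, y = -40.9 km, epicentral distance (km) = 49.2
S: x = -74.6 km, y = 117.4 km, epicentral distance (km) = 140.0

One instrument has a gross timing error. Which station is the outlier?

Solve using three stations at a time. Using Q, R, S (subtract circle equations pairwise → linear system) gives (x, y) ≈ (12.7, 7.9).
Distances from that point to each station vs reported:
  P: calculated 63.3 vs reported 41.3 → residual 22.0 km
  Q: calculated 117.5 vs reported 117.5 → residual 0.0 km
  R: calculated 49.2 vs reported 49.2 → residual 0.0 km
  S: calculated 140.0 vs reported 140.0 → residual 0.0 km
Q, R, S are mutually consistent (residuals ≈ 0); P is off by 22.0 km.

P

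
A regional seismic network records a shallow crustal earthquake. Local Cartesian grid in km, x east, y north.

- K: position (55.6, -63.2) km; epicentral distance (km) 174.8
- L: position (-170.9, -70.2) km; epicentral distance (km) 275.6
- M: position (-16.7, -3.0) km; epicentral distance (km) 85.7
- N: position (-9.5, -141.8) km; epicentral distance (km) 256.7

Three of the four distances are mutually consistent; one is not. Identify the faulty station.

M

Solve using three stations at a time. Using K, L, N (subtract circle equations pairwise → linear system) gives (x, y) ≈ (37.1, 110.7).
Distances from that point to each station vs reported:
  K: calculated 174.9 vs reported 174.8 → residual 0.1 km
  L: calculated 275.6 vs reported 275.6 → residual 0.0 km
  M: calculated 125.8 vs reported 85.7 → residual 40.1 km
  N: calculated 256.7 vs reported 256.7 → residual 0.0 km
K, L, N are mutually consistent (residuals ≈ 0); M is off by 40.1 km.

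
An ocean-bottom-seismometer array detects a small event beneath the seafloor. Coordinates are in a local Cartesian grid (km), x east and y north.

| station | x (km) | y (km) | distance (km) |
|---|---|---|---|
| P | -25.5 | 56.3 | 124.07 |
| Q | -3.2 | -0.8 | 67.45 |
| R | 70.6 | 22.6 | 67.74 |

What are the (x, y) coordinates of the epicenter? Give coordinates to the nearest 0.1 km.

x ≈ 50.2 km, y ≈ -42.0 km

Circle about each station: (x + 25.5)² + (y − 56.3)² = 124.07²; (x + 3.2)² + (y + 0.8)² = 67.45²; (x − 70.6)² + (y − 22.6)² = 67.74².
Subtracting the P equation from the Q and R equations removes the quadratic terms:
44.6 x − 114.2 y = 7034.80
192.2 x − 67.4 y = 12479.84
Solving the 2×2 system: x ≈ 50.2, y ≈ -42.0 km.
Check against P (with the unrounded x, y): √((x + 25.5)²+(y − 56.3)²) = 124.07 ≈ 124.07 km. ✓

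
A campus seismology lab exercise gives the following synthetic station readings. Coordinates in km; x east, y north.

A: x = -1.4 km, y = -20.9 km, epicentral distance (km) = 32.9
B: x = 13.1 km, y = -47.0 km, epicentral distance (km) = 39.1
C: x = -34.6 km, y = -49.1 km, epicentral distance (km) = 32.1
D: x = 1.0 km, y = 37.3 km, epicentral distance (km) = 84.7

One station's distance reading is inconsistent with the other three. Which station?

Solve using three stations at a time. Using A, B, D (subtract circle equations pairwise → linear system) gives (x, y) ≈ (-26.0, -43.1).
Distances from that point to each station vs reported:
  A: calculated 33.1 vs reported 32.9 → residual 0.2 km
  B: calculated 39.3 vs reported 39.1 → residual 0.2 km
  C: calculated 10.5 vs reported 32.1 → residual 21.6 km
  D: calculated 84.8 vs reported 84.7 → residual 0.1 km
A, B, D are mutually consistent (residuals ≈ 0); C is off by 21.6 km.

C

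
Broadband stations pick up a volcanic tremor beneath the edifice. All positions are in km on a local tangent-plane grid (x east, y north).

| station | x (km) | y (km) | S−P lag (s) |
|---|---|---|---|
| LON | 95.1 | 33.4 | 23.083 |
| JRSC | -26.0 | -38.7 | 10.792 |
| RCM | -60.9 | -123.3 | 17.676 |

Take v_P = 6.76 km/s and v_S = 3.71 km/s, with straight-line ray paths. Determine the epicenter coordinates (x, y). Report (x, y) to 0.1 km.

Distance from S−P lag: d = Δt · v_P v_S / (v_P − v_S) = Δt · (6.76·3.71)/(6.76−3.71) ≈ 8.2228·Δt.
So d_LON = 189.81, d_JRSC = 88.74, d_RCM = 145.35 km.
Circle about each station: (x − 95.1)² + (y − 33.4)² = 189.81²; (x + 26.0)² + (y + 38.7)² = 88.74²; (x + 60.9)² + (y + 123.3)² = 145.35².
Subtracting pairs of circle equations eliminates x²+y² and gives linear equations (the radical axes):
-242.2 x − 144.2 y = 20167.17
-312.0 x − 313.4 y = 23653.34
Solving the 2×2 system: x ≈ -94.1, y ≈ 18.2 km.

x ≈ -94.1 km, y ≈ 18.2 km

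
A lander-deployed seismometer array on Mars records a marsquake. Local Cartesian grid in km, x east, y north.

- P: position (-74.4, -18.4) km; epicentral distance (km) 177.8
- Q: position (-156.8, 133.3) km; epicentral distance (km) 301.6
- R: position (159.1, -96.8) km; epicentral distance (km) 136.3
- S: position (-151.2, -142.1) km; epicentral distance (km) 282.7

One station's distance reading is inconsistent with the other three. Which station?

Solve using three stations at a time. Using P, Q, S (subtract circle equations pairwise → linear system) gives (x, y) ≈ (103.4, -19.2).
Distances from that point to each station vs reported:
  P: calculated 177.8 vs reported 177.8 → residual 0.0 km
  Q: calculated 301.6 vs reported 301.6 → residual 0.0 km
  R: calculated 95.5 vs reported 136.3 → residual 40.8 km
  S: calculated 282.7 vs reported 282.7 → residual 0.0 km
P, Q, S are mutually consistent (residuals ≈ 0); R is off by 40.8 km.

R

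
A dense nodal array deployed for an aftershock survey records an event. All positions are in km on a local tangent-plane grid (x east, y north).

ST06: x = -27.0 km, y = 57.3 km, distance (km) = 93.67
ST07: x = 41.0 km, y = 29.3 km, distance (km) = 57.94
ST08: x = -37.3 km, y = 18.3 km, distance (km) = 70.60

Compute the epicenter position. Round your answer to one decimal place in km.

Circle about each station: (x + 27.0)² + (y − 57.3)² = 93.67²; (x − 41.0)² + (y − 29.3)² = 57.94²; (x + 37.3)² + (y − 18.3)² = 70.60².
Subtracting the ST06 equation from the ST07 and ST08 equations removes the quadratic terms:
136.0 x − 56.0 y = 3944.23
-20.6 x − 78.0 y = 1503.60
Solving the 2×2 system: x ≈ 19.0, y ≈ -24.3 km.

(19.0, -24.3)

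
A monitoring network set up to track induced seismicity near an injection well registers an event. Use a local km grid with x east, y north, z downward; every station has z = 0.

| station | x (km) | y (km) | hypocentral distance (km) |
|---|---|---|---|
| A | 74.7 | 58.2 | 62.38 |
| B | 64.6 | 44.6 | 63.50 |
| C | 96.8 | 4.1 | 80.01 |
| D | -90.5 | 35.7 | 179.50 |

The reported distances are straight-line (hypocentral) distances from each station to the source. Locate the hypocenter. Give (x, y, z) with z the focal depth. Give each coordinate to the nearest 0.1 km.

Each station gives a sphere (x−x_i)² + (y−y_i)² + z² = d_i² (stations at z=0).
Subtracting the A sphere from B and C: z² cancels, leaving linear equations in x and y:
-20.2 x − 27.2 y = -2946.00
44.2 x − 108.2 y = -2090.62
Solving: x ≈ 77.303, y ≈ 50.900 km (keep extra digits for the depth step; rounded: 77.3, 50.9).
Then from the A sphere: z² = 62.38² − (x − 74.7)² − (y − 58.2)² with x = 77.303, y = 50.900, so z ≈ 61.897 ≈ 61.9 km.

x ≈ 77.3 km, y ≈ 50.9 km, depth ≈ 61.9 km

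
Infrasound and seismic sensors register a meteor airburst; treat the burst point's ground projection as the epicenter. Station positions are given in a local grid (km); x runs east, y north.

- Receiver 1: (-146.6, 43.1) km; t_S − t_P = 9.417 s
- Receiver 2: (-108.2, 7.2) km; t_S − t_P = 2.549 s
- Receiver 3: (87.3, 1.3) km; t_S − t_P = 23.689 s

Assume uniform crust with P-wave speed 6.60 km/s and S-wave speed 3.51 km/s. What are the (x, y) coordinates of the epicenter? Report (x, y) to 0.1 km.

Distance from S−P lag: d = Δt · v_P v_S / (v_P − v_S) = Δt · (6.60·3.51)/(6.60−3.51) ≈ 7.4971·Δt.
So d_Receiver 1 = 70.60, d_Receiver 2 = 19.11, d_Receiver 3 = 177.60 km.
Circle about each station: (x + 146.6)² + (y − 43.1)² = 70.60²; (x + 108.2)² + (y − 7.2)² = 19.11²; (x − 87.3)² + (y − 1.3)² = 177.60².
Subtracting the Receiver 1 equation from the Receiver 2 and Receiver 3 equations removes the quadratic terms:
76.8 x − 71.8 y = -6970.92
467.8 x − 83.6 y = -42283.59
Solving the 2×2 system: x ≈ -90.3, y ≈ 0.5 km.
Check against Receiver 1 (with the unrounded x, y): √((x + 146.6)²+(y − 43.1)²) = 70.60 ≈ 70.60 km. ✓

-90.3 km east, 0.5 km north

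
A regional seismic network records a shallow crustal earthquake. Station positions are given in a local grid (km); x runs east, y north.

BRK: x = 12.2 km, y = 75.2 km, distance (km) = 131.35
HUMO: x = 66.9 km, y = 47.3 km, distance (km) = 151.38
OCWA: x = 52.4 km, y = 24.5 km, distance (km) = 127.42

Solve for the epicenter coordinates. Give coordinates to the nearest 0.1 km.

Circle about each station: (x − 12.2)² + (y − 75.2)² = 131.35²; (x − 66.9)² + (y − 47.3)² = 151.38²; (x − 52.4)² + (y − 24.5)² = 127.42².
Subtracting pairs of circle equations eliminates x²+y² and gives linear equations (the radical axes):
109.4 x − 55.8 y = -4754.06
80.4 x − 101.4 y = -1440.90
Solving the 2×2 system: x ≈ -60.8, y ≈ -34.0 km.

-60.8 km east, -34.0 km north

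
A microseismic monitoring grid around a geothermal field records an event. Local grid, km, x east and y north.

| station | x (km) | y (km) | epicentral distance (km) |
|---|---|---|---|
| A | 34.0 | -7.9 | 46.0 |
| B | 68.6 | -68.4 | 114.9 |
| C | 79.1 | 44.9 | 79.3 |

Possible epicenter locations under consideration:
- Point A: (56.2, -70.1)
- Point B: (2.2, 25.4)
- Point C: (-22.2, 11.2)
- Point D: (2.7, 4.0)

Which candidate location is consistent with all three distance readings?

For each candidate, compare |candidate − station| to the reported distance:
Point A: residuals A 20.0, B 102.4, C 38.0 → max 102.4 km
Point B: residuals A 0.0, B 0.0, C 0.0 → max 0.0 km
Point C: residuals A 13.4, B 5.9, C 27.5 → max 27.5 km
Point D: residuals A 12.5, B 17.0, C 7.4 → max 17.0 km
Only Point B has all residuals ≈ 0.

Point B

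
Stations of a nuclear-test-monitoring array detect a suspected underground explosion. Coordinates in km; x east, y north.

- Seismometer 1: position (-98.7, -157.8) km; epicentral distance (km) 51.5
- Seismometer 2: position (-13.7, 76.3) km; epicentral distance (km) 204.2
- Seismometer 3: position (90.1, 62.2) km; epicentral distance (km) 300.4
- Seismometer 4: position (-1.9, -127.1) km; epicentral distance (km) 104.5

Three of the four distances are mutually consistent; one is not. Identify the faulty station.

Solve using three stations at a time. Using Seismometer 1, Seismometer 2, Seismometer 4 (subtract circle equations pairwise → linear system) gives (x, y) ≈ (-104.4, -106.7).
Distances from that point to each station vs reported:
  Seismometer 1: calculated 51.5 vs reported 51.5 → residual 0.0 km
  Seismometer 2: calculated 204.2 vs reported 204.2 → residual 0.0 km
  Seismometer 3: calculated 257.5 vs reported 300.4 → residual 42.9 km
  Seismometer 4: calculated 104.5 vs reported 104.5 → residual 0.0 km
Seismometer 1, Seismometer 2, Seismometer 4 are mutually consistent (residuals ≈ 0); Seismometer 3 is off by 42.9 km.

Seismometer 3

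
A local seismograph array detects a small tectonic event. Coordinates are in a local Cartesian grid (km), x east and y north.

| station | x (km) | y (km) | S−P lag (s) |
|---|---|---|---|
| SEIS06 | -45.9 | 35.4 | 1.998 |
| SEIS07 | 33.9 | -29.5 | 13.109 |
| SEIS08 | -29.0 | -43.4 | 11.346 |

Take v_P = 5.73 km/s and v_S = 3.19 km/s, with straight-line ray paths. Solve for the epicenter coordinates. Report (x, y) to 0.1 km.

x ≈ -31.8 km, y ≈ 38.2 km

Distance from S−P lag: d = Δt · v_P v_S / (v_P − v_S) = Δt · (5.73·3.19)/(5.73−3.19) ≈ 7.1963·Δt.
So d_SEIS06 = 14.38, d_SEIS07 = 94.34, d_SEIS08 = 81.65 km.
Circle about each station: (x + 45.9)² + (y − 35.4)² = 14.38²; (x − 33.9)² + (y + 29.5)² = 94.34²; (x + 29.0)² + (y + 43.4)² = 81.65².
Subtracting pairs of circle equations eliminates x²+y² and gives linear equations (the radical axes):
159.6 x − 129.8 y = -10033.76
33.8 x − 157.6 y = -7095.35
Solving the 2×2 system: x ≈ -31.8, y ≈ 38.2 km.
Check against SEIS06 (with the unrounded x, y): √((x + 45.9)²+(y − 35.4)²) = 14.38 ≈ 14.38 km. ✓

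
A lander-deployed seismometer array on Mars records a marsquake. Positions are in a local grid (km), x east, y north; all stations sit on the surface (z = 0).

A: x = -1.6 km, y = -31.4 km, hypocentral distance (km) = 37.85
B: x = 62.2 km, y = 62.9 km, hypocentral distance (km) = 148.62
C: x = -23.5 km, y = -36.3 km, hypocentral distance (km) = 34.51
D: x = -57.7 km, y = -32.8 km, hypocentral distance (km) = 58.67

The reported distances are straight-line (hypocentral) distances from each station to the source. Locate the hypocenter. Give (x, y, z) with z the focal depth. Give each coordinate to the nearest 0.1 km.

Each station gives a sphere (x−x_i)² + (y−y_i)² + z² = d_i² (stations at z=0).
Subtracting the A sphere from B and C: z² cancels, leaving linear equations in x and y:
127.6 x + 188.6 y = -13818.55
-43.8 x − 9.8 y = 1123.10
Solving: x ≈ -10.898, y ≈ -65.896 km (keep extra digits for the depth step; rounded: -10.9, -65.9).
Then from the A sphere: z² = 37.85² − (x + 1.6)² − (y + 31.4)² with x = -10.898, y = -65.896, so z ≈ 12.498 ≈ 12.5 km.

x ≈ -10.9 km, y ≈ -65.9 km, depth ≈ 12.5 km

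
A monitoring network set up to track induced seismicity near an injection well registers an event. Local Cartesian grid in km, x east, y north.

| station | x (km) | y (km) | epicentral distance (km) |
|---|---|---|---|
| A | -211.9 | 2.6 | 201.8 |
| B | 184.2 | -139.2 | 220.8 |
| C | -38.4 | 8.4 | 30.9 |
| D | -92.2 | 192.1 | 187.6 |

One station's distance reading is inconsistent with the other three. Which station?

Solve using three stations at a time. Using A, C, D (subtract circle equations pairwise → linear system) gives (x, y) ≈ (-11.1, 22.9).
Distances from that point to each station vs reported:
  A: calculated 201.8 vs reported 201.8 → residual 0.0 km
  B: calculated 253.8 vs reported 220.8 → residual 33.0 km
  C: calculated 30.9 vs reported 30.9 → residual 0.0 km
  D: calculated 187.6 vs reported 187.6 → residual 0.0 km
A, C, D are mutually consistent (residuals ≈ 0); B is off by 33.0 km.

B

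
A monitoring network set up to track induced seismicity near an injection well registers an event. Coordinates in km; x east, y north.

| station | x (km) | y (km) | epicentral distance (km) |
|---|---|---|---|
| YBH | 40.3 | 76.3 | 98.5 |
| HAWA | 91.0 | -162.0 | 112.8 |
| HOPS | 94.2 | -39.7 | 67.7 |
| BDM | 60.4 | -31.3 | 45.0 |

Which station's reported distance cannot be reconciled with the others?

Solve using three stations at a time. Using HAWA, HOPS, BDM (subtract circle equations pairwise → linear system) gives (x, y) ≈ (31.9, -66.0).
Distances from that point to each station vs reported:
  YBH: calculated 142.5 vs reported 98.5 → residual 44.0 km
  HAWA: calculated 112.8 vs reported 112.8 → residual 0.0 km
  HOPS: calculated 67.6 vs reported 67.7 → residual 0.1 km
  BDM: calculated 44.9 vs reported 45.0 → residual 0.1 km
HAWA, HOPS, BDM are mutually consistent (residuals ≈ 0); YBH is off by 44.0 km.

YBH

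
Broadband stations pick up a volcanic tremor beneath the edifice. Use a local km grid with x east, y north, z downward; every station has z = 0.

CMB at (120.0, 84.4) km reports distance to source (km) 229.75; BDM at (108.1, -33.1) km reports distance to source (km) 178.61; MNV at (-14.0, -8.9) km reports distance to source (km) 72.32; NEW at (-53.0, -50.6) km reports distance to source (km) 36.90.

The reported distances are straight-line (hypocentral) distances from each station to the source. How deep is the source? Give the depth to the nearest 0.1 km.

Each station gives a sphere (x−x_i)² + (y−y_i)² + z² = d_i² (stations at z=0).
Subtracting the CMB sphere from BDM and MNV: z² cancels, leaving linear equations in x and y:
-23.8 x − 235.0 y = 12141.39
-268.0 x − 186.6 y = 26306.73
Solving: x ≈ -66.904, y ≈ -44.890 km (keep extra digits for the depth step; rounded: -66.9, -44.9).
Then from the CMB sphere: z² = 229.75² − (x − 120.0)² − (y − 84.4)² with x = -66.904, y = -44.890, so z ≈ 33.705 ≈ 33.7 km.

z ≈ 33.7 km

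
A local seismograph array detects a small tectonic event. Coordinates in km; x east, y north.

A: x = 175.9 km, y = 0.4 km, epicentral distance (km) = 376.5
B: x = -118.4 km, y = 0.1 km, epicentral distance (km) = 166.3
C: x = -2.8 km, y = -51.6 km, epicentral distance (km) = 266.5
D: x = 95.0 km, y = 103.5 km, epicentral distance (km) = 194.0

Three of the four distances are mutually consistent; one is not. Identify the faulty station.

Solve using three stations at a time. Using A, B, C (subtract circle equations pairwise → linear system) gives (x, y) ≈ (-165.3, 159.6).
Distances from that point to each station vs reported:
  A: calculated 376.5 vs reported 376.5 → residual 0.0 km
  B: calculated 166.3 vs reported 166.3 → residual 0.0 km
  C: calculated 266.5 vs reported 266.5 → residual 0.0 km
  D: calculated 266.2 vs reported 194.0 → residual 72.2 km
A, B, C are mutually consistent (residuals ≈ 0); D is off by 72.2 km.

D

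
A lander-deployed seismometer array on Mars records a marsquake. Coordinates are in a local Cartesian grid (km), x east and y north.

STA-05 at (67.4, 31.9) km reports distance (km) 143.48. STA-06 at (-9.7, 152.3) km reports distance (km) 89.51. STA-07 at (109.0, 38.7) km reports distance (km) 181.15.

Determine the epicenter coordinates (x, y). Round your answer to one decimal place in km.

Circle about each station: (x − 67.4)² + (y − 31.9)² = 143.48²; (x + 9.7)² + (y − 152.3)² = 89.51²; (x − 109.0)² + (y − 38.7)² = 181.15².
Subtracting the STA-05 equation from the STA-06 and STA-07 equations removes the quadratic terms:
-154.2 x + 240.8 y = 30303.48
83.2 x + 13.6 y = -4410.49
Solving the 2×2 system: x ≈ -66.6, y ≈ 83.2 km.

(-66.6, 83.2)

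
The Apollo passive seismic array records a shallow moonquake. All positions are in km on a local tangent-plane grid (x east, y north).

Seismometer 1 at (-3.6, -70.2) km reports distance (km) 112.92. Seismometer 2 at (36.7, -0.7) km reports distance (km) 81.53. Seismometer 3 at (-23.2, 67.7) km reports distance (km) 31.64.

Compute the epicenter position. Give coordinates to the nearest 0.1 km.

x ≈ -34.9 km, y ≈ 38.3 km

Circle about each station: (x + 3.6)² + (y + 70.2)² = 112.92²; (x − 36.7)² + (y + 0.7)² = 81.53²; (x + 23.2)² + (y − 67.7)² = 31.64².
Subtracting the Seismometer 1 equation from the Seismometer 2 and Seismometer 3 equations removes the quadratic terms:
80.6 x + 139.0 y = 2510.17
-39.2 x + 275.8 y = 11930.37
Solving the 2×2 system: x ≈ -34.9, y ≈ 38.3 km.
Check against Seismometer 1 (with the unrounded x, y): √((x + 3.6)²+(y + 70.2)²) = 112.92 ≈ 112.92 km. ✓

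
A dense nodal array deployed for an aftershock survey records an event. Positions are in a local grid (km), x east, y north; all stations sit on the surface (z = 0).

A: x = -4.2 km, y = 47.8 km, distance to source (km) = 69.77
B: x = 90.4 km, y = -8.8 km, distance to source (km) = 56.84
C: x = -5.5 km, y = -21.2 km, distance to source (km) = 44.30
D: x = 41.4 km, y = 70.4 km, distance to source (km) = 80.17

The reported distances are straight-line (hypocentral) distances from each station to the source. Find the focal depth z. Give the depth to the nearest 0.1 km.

Each station gives a sphere (x−x_i)² + (y−y_i)² + z² = d_i² (stations at z=0).
Subtracting the A sphere from B and C: z² cancels, leaving linear equations in x and y:
189.2 x − 113.2 y = 7584.19
-2.6 x − 138.0 y = 1082.57
Solving: x ≈ 34.997, y ≈ -8.504 km (keep extra digits for the depth step; rounded: 35.0, -8.5).
Then from the A sphere: z² = 69.77² − (x + 4.2)² − (y − 47.8)² with x = 34.997, y = -8.504, so z ≈ 12.701 ≈ 12.7 km.
Check against D (with the unrounded solution): distance 80.18 ≈ 80.17 km. ✓

12.7 km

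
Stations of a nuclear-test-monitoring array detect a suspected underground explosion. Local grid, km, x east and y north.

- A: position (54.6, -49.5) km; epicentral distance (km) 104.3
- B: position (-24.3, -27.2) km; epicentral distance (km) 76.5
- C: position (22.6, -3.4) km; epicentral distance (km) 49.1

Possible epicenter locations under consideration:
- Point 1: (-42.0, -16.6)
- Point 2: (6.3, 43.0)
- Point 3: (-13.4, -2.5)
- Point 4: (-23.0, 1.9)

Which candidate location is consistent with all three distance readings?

For each candidate, compare |candidate − station| to the reported distance:
Point 1: residuals A 2.3, B 55.9, C 16.8 → max 55.9 km
Point 2: residuals A 0.1, B 0.1, C 0.1 → max 0.1 km
Point 3: residuals A 21.6, B 49.5, C 13.1 → max 49.5 km
Point 4: residuals A 11.2, B 47.4, C 3.2 → max 47.4 km
Only Point 2 has all residuals ≈ 0.

Point 2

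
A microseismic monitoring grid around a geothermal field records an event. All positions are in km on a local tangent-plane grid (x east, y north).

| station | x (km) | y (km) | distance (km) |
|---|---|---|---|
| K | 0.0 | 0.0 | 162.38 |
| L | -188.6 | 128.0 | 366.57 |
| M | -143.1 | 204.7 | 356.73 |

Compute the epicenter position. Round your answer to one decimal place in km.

(161.3, 18.7)

Circle about each station: x² + y² = 162.38²; (x + 188.6)² + (y − 128.0)² = 366.57²; (x + 143.1)² + (y − 204.7)² = 356.73².
Subtracting the K equation from the L and M equations removes the quadratic terms:
-377.2 x + 256.0 y = -56052.34
-286.2 x + 409.4 y = -38509.33
Solving the 2×2 system: x ≈ 161.3, y ≈ 18.7 km.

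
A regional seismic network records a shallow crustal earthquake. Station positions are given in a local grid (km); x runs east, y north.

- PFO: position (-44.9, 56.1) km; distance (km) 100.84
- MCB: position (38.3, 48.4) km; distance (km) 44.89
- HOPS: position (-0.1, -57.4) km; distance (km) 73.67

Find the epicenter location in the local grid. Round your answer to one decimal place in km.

41.2 km east, 3.6 km north

Circle about each station: (x + 44.9)² + (y − 56.1)² = 100.84²; (x − 38.3)² + (y − 48.4)² = 44.89²; (x + 0.1)² + (y + 57.4)² = 73.67².
Subtracting the PFO equation from the MCB and HOPS equations removes the quadratic terms:
166.4 x − 15.4 y = 6799.82
89.6 x − 227.0 y = 2872.99
Solving the 2×2 system: x ≈ 41.2, y ≈ 3.6 km.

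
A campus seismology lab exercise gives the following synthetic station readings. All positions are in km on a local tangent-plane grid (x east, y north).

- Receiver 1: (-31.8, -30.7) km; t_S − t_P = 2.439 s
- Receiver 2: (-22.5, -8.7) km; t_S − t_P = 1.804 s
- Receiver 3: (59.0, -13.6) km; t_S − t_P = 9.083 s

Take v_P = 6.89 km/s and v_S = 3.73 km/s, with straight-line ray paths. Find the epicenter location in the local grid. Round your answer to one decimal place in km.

Distance from S−P lag: d = Δt · v_P v_S / (v_P − v_S) = Δt · (6.89·3.73)/(6.89−3.73) ≈ 8.1328·Δt.
So d_Receiver 1 = 19.84, d_Receiver 2 = 14.67, d_Receiver 3 = 73.87 km.
Circle about each station: (x + 31.8)² + (y + 30.7)² = 19.84²; (x + 22.5)² + (y + 8.7)² = 14.67²; (x − 59.0)² + (y + 13.6)² = 73.87².
Subtracting pairs of circle equations eliminates x²+y² and gives linear equations (the radical axes):
18.6 x + 44.0 y = -1193.37
181.6 x + 34.2 y = -3350.92
Solving the 2×2 system: x ≈ -14.5, y ≈ -21.0 km.

x ≈ -14.5 km, y ≈ -21.0 km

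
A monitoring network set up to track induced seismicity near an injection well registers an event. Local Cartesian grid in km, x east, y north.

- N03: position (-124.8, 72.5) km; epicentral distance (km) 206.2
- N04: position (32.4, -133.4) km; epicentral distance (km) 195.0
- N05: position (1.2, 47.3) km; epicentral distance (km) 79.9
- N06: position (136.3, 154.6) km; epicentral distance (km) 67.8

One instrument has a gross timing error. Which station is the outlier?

N06

Solve using three stations at a time. Using N03, N04, N05 (subtract circle equations pairwise → linear system) gives (x, y) ≈ (80.7, 55.5).
Distances from that point to each station vs reported:
  N03: calculated 206.2 vs reported 206.2 → residual 0.0 km
  N04: calculated 195.0 vs reported 195.0 → residual 0.0 km
  N05: calculated 79.9 vs reported 79.9 → residual 0.0 km
  N06: calculated 113.6 vs reported 67.8 → residual 45.8 km
N03, N04, N05 are mutually consistent (residuals ≈ 0); N06 is off by 45.8 km.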